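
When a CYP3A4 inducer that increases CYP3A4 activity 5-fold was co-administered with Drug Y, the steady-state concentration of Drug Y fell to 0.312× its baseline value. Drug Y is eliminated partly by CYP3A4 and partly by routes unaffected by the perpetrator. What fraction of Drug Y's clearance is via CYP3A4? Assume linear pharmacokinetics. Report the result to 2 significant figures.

CL'/CL = 1 / 0.312 = 3.205
5·fm + (1 − fm) = 3.205
fm = (3.205 − 1) / (5 − 1) = 0.55

0.55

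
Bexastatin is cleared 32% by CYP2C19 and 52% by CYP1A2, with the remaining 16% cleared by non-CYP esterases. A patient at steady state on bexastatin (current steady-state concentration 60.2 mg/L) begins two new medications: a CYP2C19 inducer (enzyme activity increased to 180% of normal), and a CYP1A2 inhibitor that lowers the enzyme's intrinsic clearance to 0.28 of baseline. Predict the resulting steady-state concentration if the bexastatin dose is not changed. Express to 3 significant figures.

CYP2C19: 0.32 × 1.8 = 0.576
CYP1A2: 0.52 × 0.28 = 0.1456
Other: 0.16 (unchanged)
New clearance relative to baseline: 0.576 + 0.1456 + 0.16 = 0.8816.
Steady-state concentration ∝ 1/CL: new value = 60.2 / 0.8816 = 68.3 mg/L.

68.3 mg/L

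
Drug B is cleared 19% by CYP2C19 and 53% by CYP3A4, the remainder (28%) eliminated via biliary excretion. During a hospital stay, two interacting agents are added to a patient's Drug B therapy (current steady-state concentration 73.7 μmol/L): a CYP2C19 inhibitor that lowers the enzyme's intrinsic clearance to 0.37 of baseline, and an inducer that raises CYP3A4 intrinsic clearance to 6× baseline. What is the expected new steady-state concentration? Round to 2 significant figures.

CYP2C19: 0.19 × 0.37 = 0.0703
CYP3A4: 0.53 × 6 = 3.18
Other: 0.28 (unchanged)
CL_new/CL_old = 0.0703 + 3.18 + 0.28 = 3.5303.
Dividing the baseline by the relative clearance: 73.7 / 3.5303 = 21 μmol/L.

21 μmol/L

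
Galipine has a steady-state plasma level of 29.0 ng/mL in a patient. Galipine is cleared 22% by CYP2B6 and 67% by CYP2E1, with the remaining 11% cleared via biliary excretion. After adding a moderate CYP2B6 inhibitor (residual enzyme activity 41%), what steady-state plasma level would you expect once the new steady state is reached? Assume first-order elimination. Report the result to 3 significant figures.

33.3 ng/mL

The CYP2B6 pathway (22% of clearance) drops to 0.41× activity: 0.22 × 0.41 = 0.0902.
CYP2E1 (67%) and the residual 11% are unaffected.
New clearance relative to baseline: 0.0902 + 0.67 + 0.11 = 0.8702.
Steady-state plasma level ∝ 1/CL, so new value = 29.0 / 0.8702 = 33.3 ng/mL.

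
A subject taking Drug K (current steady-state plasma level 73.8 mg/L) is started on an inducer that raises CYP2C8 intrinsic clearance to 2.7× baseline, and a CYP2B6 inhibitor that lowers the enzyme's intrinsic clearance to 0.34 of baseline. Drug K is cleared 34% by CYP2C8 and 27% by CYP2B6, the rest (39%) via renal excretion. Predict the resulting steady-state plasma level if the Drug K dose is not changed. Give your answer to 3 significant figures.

52.7 mg/L

The CYP2C8 pathway (34% of clearance) rises to 2.7× activity: 0.34 × 2.7 = 0.918.
The CYP2B6 pathway (27% of clearance) drops to 0.34× activity: 0.27 × 0.34 = 0.0918.
The remaining 39% of clearance is unaffected.
New clearance relative to baseline: 0.918 + 0.0918 + 0.39 = 1.3998.
Dividing the baseline by the relative clearance: 73.8 / 1.3998 = 52.7 mg/L.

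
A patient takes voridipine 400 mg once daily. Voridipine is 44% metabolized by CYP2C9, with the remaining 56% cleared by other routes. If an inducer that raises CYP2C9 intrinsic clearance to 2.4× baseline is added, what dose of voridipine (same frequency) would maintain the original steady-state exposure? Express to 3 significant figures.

The CYP2C9 pathway (44% of clearance) rises to 2.4× activity: 0.44 × 2.4 = 1.056.
Non-CYP routes (56%) are unchanged.
New clearance relative to baseline: 1.056 + 0.56 = 1.616.
Css,avg = (dose rate)/CL, so holding Css fixed requires dose ∝ CL: 400 × 1.616 = 646 mg.

646 mg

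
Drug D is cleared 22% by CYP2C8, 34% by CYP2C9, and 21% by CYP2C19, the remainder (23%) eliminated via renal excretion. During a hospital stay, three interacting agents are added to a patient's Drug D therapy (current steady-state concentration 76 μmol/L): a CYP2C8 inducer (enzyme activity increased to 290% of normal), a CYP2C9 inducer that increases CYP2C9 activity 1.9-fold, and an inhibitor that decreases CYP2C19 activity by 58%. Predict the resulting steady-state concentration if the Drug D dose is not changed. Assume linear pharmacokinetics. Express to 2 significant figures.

47 μmol/L

The CYP2C8 pathway (22% of clearance) rises to 2.9× activity: 0.22 × 2.9 = 0.638.
The CYP2C9 pathway (34% of clearance) is boosted to 1.9× activity: 0.34 × 1.9 = 0.646.
The CYP2C19 pathway (21% of clearance) falls to 0.42× activity: 0.21 × 0.42 = 0.0882.
The remaining 23% of clearance is unaffected.
New clearance relative to baseline: 0.638 + 0.646 + 0.0882 + 0.23 = 1.6022.
New steady-state concentration = 76 / 1.6022 = 47 μmol/L (concentration scales inversely with clearance).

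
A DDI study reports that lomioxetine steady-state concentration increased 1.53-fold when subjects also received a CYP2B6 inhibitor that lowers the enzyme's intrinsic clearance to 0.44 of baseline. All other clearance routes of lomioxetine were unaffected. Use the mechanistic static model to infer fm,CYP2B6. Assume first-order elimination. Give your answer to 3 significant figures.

Call the CYP2B6 fraction fm. After the interaction, CL_new/CL_old = fm × 0.44 + (1 − fm).
Steady-state concentration ratio = 1 / (new CL fraction), so new CL fraction = 1 / 1.53 = 0.6536.
fm × 0.44 + 1 − fm = 0.6536  ⇒  fm × (0.44 − 1) = −0.3464  ⇒  fm = 0.619.

0.619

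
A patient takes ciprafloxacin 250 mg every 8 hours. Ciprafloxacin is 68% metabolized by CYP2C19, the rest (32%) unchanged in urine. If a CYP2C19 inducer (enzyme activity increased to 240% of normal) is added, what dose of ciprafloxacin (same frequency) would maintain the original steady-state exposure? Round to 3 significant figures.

CYP2C19: 0.68 × 2.4 = 1.632
Other: 0.32 (unchanged)
Relative clearance = 1.632 + 0.32 = 1.952.
To maintain the same steady-state level, dose must scale with clearance: new dose = 250 × 1.952 = 488 mg.

488 mg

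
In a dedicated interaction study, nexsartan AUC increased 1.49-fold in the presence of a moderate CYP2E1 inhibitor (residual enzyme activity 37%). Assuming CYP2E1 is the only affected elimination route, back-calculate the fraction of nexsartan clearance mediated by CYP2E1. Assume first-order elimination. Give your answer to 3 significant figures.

0.522

CL'/CL = 1 / 1.49 = 0.6711
0.37·fm + (1 − fm) = 0.6711
fm = (0.6711 − 1) / (0.37 − 1) = 0.522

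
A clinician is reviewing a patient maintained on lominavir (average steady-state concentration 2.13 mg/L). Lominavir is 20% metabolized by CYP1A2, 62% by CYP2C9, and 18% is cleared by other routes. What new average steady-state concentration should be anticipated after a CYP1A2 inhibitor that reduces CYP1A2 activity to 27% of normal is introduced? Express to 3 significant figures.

2.49 mg/L

The CYP1A2 pathway (20% of clearance) is reduced to 0.27× activity: 0.2 × 0.27 = 0.054.
CYP2C9 (62%) and the residual 18% are unaffected.
CL_new/CL_old = 0.054 + 0.62 + 0.18 = 0.854.
Average steady-state concentration ∝ 1/CL, so new value = 2.13 / 0.854 = 2.49 mg/L.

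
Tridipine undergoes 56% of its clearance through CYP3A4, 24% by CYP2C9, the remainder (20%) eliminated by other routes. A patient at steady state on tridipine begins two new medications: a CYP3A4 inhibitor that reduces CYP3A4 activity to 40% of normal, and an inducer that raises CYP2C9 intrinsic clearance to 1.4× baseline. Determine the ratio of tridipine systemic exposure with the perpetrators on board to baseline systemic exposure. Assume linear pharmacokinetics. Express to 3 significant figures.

The CYP3A4 pathway (56% of clearance) falls to 0.4× activity: 0.56 × 0.4 = 0.224.
The CYP2C9 pathway (24% of clearance) increases to 1.4× activity: 0.24 × 1.4 = 0.336.
Non-CYP routes (20%) are unchanged.
CL_new/CL_old = 0.224 + 0.336 + 0.2 = 0.76.
Systemic exposure ∝ 1/CL: fold-change = 1 / 0.76 = 1.32.

1.32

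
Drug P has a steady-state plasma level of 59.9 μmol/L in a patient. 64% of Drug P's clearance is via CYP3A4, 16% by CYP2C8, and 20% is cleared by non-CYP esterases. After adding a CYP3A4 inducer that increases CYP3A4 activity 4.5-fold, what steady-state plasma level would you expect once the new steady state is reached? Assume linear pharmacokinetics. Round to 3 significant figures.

The CYP3A4 pathway (64% of clearance) is boosted to 4.5× activity: 0.64 × 4.5 = 2.88.
CYP2C8 (16%) and the residual 20% are unaffected.
New clearance relative to baseline: 2.88 + 0.16 + 0.2 = 3.24.
With dosing unchanged, steady-state plasma level scales as 1/CL: 59.9 / 3.24 = 18.5 μmol/L.

18.5 μmol/L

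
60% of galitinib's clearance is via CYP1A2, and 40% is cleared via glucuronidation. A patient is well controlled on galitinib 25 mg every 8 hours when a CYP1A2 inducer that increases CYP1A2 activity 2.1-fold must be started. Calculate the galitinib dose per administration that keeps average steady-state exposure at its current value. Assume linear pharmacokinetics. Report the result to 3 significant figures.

41.5 mg

The CYP1A2 pathway (60% of clearance) increases to 2.1× activity: 0.6 × 2.1 = 1.26.
The remaining 40% of clearance is unaffected.
New clearance relative to baseline: 1.26 + 0.4 = 1.66.
Exposure is unchanged when dose changes in proportion to clearance. New dose = 25 mg × 1.66 = 41.5 mg.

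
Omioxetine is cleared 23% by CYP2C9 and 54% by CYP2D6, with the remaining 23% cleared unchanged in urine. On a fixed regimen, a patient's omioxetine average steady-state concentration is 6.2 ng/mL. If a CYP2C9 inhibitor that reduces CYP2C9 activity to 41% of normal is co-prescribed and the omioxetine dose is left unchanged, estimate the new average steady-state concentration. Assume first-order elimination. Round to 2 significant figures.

7.2 ng/mL

The CYP2C9 pathway (23% of clearance) is reduced to 0.41× activity: 0.23 × 0.41 = 0.0943.
CYP2D6 (54%) and the residual 23% are unaffected.
New clearance relative to baseline: 0.0943 + 0.54 + 0.23 = 0.8643.
Average steady-state concentration ∝ 1/CL, so new value = 6.2 / 0.8643 = 7.2 ng/mL.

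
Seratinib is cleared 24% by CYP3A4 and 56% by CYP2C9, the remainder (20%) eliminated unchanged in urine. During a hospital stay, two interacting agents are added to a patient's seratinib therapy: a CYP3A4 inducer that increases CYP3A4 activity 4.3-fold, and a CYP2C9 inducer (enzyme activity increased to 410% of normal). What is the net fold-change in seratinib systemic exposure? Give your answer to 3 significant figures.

0.283

CYP3A4: 0.24 × 4.3 = 1.032
CYP2C9: 0.56 × 4.1 = 2.296
Other: 0.2 (unchanged)
New clearance relative to baseline: 1.032 + 2.296 + 0.2 = 3.528.
Because systemic exposure varies inversely with clearance, the combined effect is 1 / 3.528 = 0.283.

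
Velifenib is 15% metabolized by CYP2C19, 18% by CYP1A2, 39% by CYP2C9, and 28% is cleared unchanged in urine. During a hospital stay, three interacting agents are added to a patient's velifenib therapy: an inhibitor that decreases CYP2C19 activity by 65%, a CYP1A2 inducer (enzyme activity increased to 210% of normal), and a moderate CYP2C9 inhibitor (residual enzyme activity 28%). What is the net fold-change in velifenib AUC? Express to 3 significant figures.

The CYP2C19 pathway (15% of clearance) is reduced to 0.35× activity: 0.15 × 0.35 = 0.0525.
The CYP1A2 pathway (18% of clearance) increases to 2.1× activity: 0.18 × 2.1 = 0.378.
The CYP2C9 pathway (39% of clearance) is reduced to 0.28× activity: 0.39 × 0.28 = 0.1092.
Non-CYP routes (28%) are unchanged.
Relative clearance = 0.0525 + 0.378 + 0.1092 + 0.28 = 0.8197.
AUC ∝ 1/CL: fold-change = 1 / 0.8197 = 1.22.

1.22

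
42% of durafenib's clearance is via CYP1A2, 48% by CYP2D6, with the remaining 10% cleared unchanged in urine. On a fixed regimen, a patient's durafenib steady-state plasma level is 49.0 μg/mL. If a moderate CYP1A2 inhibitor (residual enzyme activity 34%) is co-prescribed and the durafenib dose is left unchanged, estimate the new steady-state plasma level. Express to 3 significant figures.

CYP1A2: 0.42 × 0.34 = 0.1428
CYP2D6: 0.48 (unchanged)
Other: 0.1 (unchanged)
New clearance relative to baseline: 0.1428 + 0.48 + 0.1 = 0.7228.
Steady-state plasma level ∝ 1/CL, so new value = 49.0 / 0.7228 = 67.8 μg/mL.

67.8 μg/mL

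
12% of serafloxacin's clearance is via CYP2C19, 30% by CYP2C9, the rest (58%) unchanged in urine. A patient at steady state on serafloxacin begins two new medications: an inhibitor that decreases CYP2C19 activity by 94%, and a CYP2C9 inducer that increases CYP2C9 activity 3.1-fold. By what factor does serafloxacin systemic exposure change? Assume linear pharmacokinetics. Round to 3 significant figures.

0.659

The CYP2C19 pathway (12% of clearance) drops to 0.06× activity: 0.12 × 0.06 = 0.0072.
The CYP2C9 pathway (30% of clearance) is boosted to 3.1× activity: 0.3 × 3.1 = 0.93.
Non-CYP routes (58%) are unchanged.
CL_new/CL_old = 0.0072 + 0.93 + 0.58 = 1.5172.
Systemic exposure ∝ 1/CL: fold-change = 1 / 1.5172 = 0.659.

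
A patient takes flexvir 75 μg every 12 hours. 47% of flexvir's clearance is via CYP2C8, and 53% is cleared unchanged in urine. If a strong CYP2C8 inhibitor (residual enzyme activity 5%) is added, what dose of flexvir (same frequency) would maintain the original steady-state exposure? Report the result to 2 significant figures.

42 μg

The CYP2C8 pathway (47% of clearance) falls to 0.05× activity: 0.47 × 0.05 = 0.0235.
Non-CYP routes (53%) are unchanged.
New clearance relative to baseline: 0.0235 + 0.53 = 0.5535.
Css,avg = (dose rate)/CL, so holding Css fixed requires dose ∝ CL: 75 × 0.5535 = 42 μg.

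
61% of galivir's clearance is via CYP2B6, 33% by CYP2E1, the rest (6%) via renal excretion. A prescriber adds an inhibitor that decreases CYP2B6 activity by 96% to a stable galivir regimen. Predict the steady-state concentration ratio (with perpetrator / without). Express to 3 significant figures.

2.41

The CYP2B6 pathway (61% of clearance) drops to 0.04× activity: 0.61 × 0.04 = 0.0244.
CYP2E1 (33%) and the residual 6% are unaffected.
CL_new/CL_old = 0.0244 + 0.33 + 0.06 = 0.4144.
Steady-state concentration ratio = CL_old/CL_new = 1 / 0.4144 = 2.41.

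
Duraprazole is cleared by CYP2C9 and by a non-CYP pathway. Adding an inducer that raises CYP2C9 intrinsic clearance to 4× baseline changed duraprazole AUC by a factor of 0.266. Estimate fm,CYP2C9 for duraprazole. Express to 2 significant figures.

0.92

Let fm be the CYP2C9 fraction. New clearance relative to baseline = fm × 4 + (1 − fm).
AUC ratio = 1 / (new CL fraction), so new CL fraction = 1 / 0.266 = 3.759.
fm × 4 + 1 − fm = 3.759  ⇒  fm × (4 − 1) = 2.759  ⇒  fm = 0.92.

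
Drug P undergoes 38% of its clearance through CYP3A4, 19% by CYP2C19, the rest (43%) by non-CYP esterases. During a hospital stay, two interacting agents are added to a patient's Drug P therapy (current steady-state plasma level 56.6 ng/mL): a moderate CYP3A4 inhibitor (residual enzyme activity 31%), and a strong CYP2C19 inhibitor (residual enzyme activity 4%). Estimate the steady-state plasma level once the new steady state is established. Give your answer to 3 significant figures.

The CYP3A4 pathway (38% of clearance) falls to 0.31× activity: 0.38 × 0.31 = 0.1178.
The CYP2C19 pathway (19% of clearance) drops to 0.04× activity: 0.19 × 0.04 = 0.0076.
The remaining 43% of clearance is unaffected.
New clearance relative to baseline: 0.1178 + 0.0076 + 0.43 = 0.5554.
New steady-state plasma level = 56.6 / 0.5554 = 102 ng/mL (concentration scales inversely with clearance).

102 ng/mL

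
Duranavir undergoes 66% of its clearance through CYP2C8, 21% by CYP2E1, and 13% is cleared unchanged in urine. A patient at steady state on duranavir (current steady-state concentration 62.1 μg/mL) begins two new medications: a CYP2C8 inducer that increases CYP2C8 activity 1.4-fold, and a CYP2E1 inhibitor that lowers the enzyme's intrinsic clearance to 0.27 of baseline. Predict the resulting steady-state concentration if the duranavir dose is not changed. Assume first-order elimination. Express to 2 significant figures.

The CYP2C8 pathway (66% of clearance) increases to 1.4× activity: 0.66 × 1.4 = 0.924.
The CYP2E1 pathway (21% of clearance) is reduced to 0.27× activity: 0.21 × 0.27 = 0.0567.
Non-CYP routes (13%) are unchanged.
New clearance relative to baseline: 0.924 + 0.0567 + 0.13 = 1.1107.
New steady-state concentration = 62.1 / 1.1107 = 56 μg/mL (concentration scales inversely with clearance).

56 μg/mL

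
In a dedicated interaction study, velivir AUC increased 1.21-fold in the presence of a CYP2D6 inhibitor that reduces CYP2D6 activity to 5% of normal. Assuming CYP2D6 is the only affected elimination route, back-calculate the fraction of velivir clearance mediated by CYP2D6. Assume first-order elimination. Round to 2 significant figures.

CL'/CL = 1 / 1.21 = 0.8264
0.05·fm + (1 − fm) = 0.8264
fm = (0.8264 − 1) / (0.05 − 1) = 0.18

0.18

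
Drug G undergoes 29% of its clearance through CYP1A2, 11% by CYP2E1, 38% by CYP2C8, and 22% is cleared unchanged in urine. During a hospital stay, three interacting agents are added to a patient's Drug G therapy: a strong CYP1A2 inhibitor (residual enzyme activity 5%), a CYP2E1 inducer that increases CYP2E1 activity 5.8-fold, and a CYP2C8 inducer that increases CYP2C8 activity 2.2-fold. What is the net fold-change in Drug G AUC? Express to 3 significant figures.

CYP1A2: 0.29 × 0.05 = 0.0145
CYP2E1: 0.11 × 5.8 = 0.638
CYP2C8: 0.38 × 2.2 = 0.836
Other: 0.22 (unchanged)
Relative clearance = 0.0145 + 0.638 + 0.836 + 0.22 = 1.7085.
AUC ∝ 1/CL: fold-change = 1 / 1.7085 = 0.585.

0.585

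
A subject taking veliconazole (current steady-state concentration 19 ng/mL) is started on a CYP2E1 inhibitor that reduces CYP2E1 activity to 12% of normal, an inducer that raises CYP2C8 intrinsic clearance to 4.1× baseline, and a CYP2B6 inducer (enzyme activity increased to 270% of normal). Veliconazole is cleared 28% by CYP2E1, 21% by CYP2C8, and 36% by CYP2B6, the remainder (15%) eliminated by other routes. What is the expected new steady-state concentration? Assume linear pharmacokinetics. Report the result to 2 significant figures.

The CYP2E1 pathway (28% of clearance) drops to 0.12× activity: 0.28 × 0.12 = 0.0336.
The CYP2C8 pathway (21% of clearance) rises to 4.1× activity: 0.21 × 4.1 = 0.861.
The CYP2B6 pathway (36% of clearance) rises to 2.7× activity: 0.36 × 2.7 = 0.972.
The remaining 15% of clearance is unaffected.
Relative clearance = 0.0336 + 0.861 + 0.972 + 0.15 = 2.0166.
Dividing the baseline by the relative clearance: 19 / 2.0166 = 9.4 ng/mL.

9.4 ng/mL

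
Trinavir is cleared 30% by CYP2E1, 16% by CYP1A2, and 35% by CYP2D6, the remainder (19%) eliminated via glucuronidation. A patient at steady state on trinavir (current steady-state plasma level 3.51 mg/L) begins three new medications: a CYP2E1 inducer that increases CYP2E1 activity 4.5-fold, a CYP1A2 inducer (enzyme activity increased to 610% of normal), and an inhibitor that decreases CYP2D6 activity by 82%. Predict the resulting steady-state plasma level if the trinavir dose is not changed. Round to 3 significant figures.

1.36 mg/L

The CYP2E1 pathway (30% of clearance) increases to 4.5× activity: 0.3 × 4.5 = 1.35.
The CYP1A2 pathway (16% of clearance) increases to 6.1× activity: 0.16 × 6.1 = 0.976.
The CYP2D6 pathway (35% of clearance) is reduced to 0.18× activity: 0.35 × 0.18 = 0.063.
The remaining 19% of clearance is unaffected.
Relative clearance = 1.35 + 0.976 + 0.063 + 0.19 = 2.579.
Dividing the baseline by the relative clearance: 3.51 / 2.579 = 1.36 mg/L.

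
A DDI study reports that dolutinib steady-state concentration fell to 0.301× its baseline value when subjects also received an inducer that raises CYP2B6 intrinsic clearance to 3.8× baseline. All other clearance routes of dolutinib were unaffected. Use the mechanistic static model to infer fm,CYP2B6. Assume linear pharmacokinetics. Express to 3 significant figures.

0.829

Call the CYP2B6 fraction fm. After the interaction, CL_new/CL_old = fm × 3.8 + (1 − fm).
Steady-state concentration ratio = 1 / (new CL fraction), so new CL fraction = 1 / 0.301 = 3.322.
fm × 3.8 + 1 − fm = 3.322  ⇒  fm × (3.8 − 1) = 2.322  ⇒  fm = 0.829.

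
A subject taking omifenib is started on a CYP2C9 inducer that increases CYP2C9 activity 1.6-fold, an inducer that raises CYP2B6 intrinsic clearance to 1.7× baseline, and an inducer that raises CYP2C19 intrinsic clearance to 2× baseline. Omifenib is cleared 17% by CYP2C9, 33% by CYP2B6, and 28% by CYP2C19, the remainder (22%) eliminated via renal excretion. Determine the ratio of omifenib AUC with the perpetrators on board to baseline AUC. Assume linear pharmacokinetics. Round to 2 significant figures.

0.62

The CYP2C9 pathway (17% of clearance) rises to 1.6× activity: 0.17 × 1.6 = 0.272.
The CYP2B6 pathway (33% of clearance) is boosted to 1.7× activity: 0.33 × 1.7 = 0.561.
The CYP2C19 pathway (28% of clearance) increases to 2× activity: 0.28 × 2 = 0.56.
The remaining 22% of clearance is unaffected.
New clearance relative to baseline: 0.272 + 0.561 + 0.56 + 0.22 = 1.613.
Net AUC ratio = 1 / 1.613 = 0.62.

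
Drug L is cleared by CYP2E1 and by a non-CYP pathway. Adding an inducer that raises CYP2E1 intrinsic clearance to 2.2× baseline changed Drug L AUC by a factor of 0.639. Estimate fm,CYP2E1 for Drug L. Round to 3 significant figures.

Write x for the fraction cleared via CYP2E1. The observed AUC change means clearance rose to 1/0.639 = 1.565 of baseline.
Only the CYP2E1 route changed, so 1.565 = x·2.2 + (1 − x), giving x = 0.471.

0.471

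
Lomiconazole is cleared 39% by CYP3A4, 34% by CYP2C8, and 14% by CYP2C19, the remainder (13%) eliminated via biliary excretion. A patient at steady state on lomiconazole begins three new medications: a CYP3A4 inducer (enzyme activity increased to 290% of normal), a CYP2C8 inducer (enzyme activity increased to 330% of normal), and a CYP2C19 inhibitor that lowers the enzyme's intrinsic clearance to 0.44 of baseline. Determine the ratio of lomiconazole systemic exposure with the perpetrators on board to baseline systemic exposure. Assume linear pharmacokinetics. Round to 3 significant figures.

0.409

CYP3A4: 0.39 × 2.9 = 1.131
CYP2C8: 0.34 × 3.3 = 1.122
CYP2C19: 0.14 × 0.44 = 0.0616
Other: 0.13 (unchanged)
CL_new/CL_old = 1.131 + 1.122 + 0.0616 + 0.13 = 2.4446.
Net systemic exposure ratio = 1 / 2.4446 = 0.409.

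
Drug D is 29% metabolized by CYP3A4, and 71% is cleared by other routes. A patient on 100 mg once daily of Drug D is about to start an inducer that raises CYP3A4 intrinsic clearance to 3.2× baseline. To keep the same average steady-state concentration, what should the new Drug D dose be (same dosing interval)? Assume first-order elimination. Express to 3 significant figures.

164 mg

The CYP3A4 pathway (29% of clearance) is boosted to 3.2× activity: 0.29 × 3.2 = 0.928.
The remaining 71% of clearance is unaffected.
CL_new/CL_old = 0.928 + 0.71 = 1.638.
Css,avg = (dose rate)/CL, so holding Css fixed requires dose ∝ CL: 100 × 1.638 = 164 mg.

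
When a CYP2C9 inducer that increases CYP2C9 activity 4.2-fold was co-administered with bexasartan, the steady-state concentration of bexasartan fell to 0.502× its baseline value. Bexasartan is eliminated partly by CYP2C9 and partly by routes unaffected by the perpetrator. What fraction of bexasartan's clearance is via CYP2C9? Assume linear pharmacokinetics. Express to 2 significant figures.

0.31

Call the CYP2C9 fraction fm. After the interaction, CL_new/CL_old = fm × 4.2 + (1 − fm).
Steady-state concentration ratio = 1 / (new CL fraction), so new CL fraction = 1 / 0.502 = 1.992.
fm × 4.2 + 1 − fm = 1.992  ⇒  fm × (4.2 − 1) = 0.992  ⇒  fm = 0.31.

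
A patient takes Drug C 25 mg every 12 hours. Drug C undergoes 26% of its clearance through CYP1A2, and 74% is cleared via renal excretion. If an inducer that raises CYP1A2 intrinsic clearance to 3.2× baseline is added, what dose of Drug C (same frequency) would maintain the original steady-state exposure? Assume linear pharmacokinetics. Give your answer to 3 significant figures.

39.3 mg

The CYP1A2 pathway (26% of clearance) is boosted to 3.2× activity: 0.26 × 3.2 = 0.832.
Non-CYP routes (74%) are unchanged.
New clearance relative to baseline: 0.832 + 0.74 = 1.572.
Css,avg = (dose rate)/CL, so holding Css fixed requires dose ∝ CL: 25 × 1.572 = 39.3 mg.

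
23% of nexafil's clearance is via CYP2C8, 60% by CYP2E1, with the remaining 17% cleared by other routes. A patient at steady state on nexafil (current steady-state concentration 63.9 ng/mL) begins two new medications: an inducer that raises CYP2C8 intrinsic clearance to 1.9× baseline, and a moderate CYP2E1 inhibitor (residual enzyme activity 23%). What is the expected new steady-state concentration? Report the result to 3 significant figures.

The CYP2C8 pathway (23% of clearance) increases to 1.9× activity: 0.23 × 1.9 = 0.437.
The CYP2E1 pathway (60% of clearance) falls to 0.23× activity: 0.6 × 0.23 = 0.138.
Non-CYP routes (17%) are unchanged.
CL_new/CL_old = 0.437 + 0.138 + 0.17 = 0.745.
Dividing the baseline by the relative clearance: 63.9 / 0.745 = 85.8 ng/mL.

85.8 ng/mL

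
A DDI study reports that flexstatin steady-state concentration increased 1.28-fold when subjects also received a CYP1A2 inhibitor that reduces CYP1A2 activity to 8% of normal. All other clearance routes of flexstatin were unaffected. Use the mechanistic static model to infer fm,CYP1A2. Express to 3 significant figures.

0.238

CL'/CL = 1 / 1.28 = 0.7812
0.08·fm + (1 − fm) = 0.7812
fm = (0.7812 − 1) / (0.08 − 1) = 0.238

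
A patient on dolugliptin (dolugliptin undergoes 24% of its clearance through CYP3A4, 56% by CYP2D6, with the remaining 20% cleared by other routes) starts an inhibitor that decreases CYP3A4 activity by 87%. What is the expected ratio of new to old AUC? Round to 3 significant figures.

1.26

CYP3A4: 0.24 × 0.13 = 0.0312
CYP2D6: 0.56 (unchanged)
Other: 0.2 (unchanged)
CL_new/CL_old = 0.0312 + 0.56 + 0.2 = 0.7912.
AUC is inversely proportional to clearance, so the fold-change is 1 / 0.7912 = 1.26.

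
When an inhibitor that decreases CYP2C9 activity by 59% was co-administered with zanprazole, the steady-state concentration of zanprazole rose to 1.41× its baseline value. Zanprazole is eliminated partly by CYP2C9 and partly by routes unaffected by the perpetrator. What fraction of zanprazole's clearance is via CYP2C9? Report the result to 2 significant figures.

Write x for the fraction cleared via CYP2C9. The observed steady-state concentration change means clearance fell to 1/1.41 = 0.7092 of baseline.
Setting x·0.41 + (1 − x) = 0.7092 and solving: x = (0.7092 − 1)/(0.41 − 1) = 0.49.

0.49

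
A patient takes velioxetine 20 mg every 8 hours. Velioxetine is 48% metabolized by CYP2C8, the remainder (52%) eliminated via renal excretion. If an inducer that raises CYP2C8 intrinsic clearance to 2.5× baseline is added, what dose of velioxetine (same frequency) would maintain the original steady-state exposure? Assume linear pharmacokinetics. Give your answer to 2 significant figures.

The CYP2C8 pathway (48% of clearance) is boosted to 2.5× activity: 0.48 × 2.5 = 1.2.
Non-CYP routes (52%) are unchanged.
New clearance relative to baseline: 1.2 + 0.52 = 1.72.
Exposure is unchanged when dose changes in proportion to clearance. New dose = 20 mg × 1.72 = 34 mg.

34 mg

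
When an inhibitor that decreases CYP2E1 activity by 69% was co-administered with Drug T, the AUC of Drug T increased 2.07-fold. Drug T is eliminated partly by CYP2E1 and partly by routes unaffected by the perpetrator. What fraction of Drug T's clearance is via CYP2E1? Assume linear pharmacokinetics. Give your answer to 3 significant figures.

Write x for the fraction cleared via CYP2E1. The observed AUC change means clearance fell to 1/2.07 = 0.4831 of baseline.
Setting x·0.31 + (1 − x) = 0.4831 and solving: x = (0.4831 − 1)/(0.31 − 1) = 0.749.

0.749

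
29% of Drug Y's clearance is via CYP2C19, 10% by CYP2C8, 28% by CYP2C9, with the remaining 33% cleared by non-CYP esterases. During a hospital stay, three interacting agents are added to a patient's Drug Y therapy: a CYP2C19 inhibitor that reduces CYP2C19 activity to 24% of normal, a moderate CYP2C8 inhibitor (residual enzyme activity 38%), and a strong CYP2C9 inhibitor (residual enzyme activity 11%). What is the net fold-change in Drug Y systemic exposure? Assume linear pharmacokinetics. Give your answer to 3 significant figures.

The CYP2C19 pathway (29% of clearance) falls to 0.24× activity: 0.29 × 0.24 = 0.0696.
The CYP2C8 pathway (10% of clearance) is reduced to 0.38× activity: 0.1 × 0.38 = 0.038.
The CYP2C9 pathway (28% of clearance) falls to 0.11× activity: 0.28 × 0.11 = 0.0308.
The remaining 33% of clearance is unaffected.
CL_new/CL_old = 0.0696 + 0.038 + 0.0308 + 0.33 = 0.4684.
Systemic exposure ∝ 1/CL: fold-change = 1 / 0.4684 = 2.13.

2.13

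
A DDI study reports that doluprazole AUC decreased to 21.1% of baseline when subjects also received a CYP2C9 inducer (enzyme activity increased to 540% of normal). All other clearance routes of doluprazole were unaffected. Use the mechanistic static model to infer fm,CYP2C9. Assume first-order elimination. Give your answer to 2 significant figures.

0.85

CL'/CL = 1 / 0.211 = 4.739
5.4·fm + (1 − fm) = 4.739
fm = (4.739 − 1) / (5.4 − 1) = 0.85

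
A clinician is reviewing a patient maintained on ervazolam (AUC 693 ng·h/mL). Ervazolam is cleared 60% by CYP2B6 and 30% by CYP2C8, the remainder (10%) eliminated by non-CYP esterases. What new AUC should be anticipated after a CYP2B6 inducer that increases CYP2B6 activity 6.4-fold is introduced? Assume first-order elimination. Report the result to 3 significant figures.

The CYP2B6 pathway (60% of clearance) is boosted to 6.4× activity: 0.6 × 6.4 = 3.84.
CYP2C8 (30%) and the residual 10% are unaffected.
Relative clearance = 3.84 + 0.3 + 0.1 = 4.24.
With dosing unchanged, AUC scales as 1/CL: 693 / 4.24 = 163 ng·h/mL.

163 ng·h/mL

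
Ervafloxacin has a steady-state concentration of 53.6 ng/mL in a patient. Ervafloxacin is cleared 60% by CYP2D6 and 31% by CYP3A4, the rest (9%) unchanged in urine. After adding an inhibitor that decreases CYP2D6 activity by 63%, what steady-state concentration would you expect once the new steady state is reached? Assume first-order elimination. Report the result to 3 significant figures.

86.2 ng/mL

The CYP2D6 pathway (60% of clearance) is reduced to 0.37× activity: 0.6 × 0.37 = 0.222.
CYP3A4 (31%) and the residual 9% are unaffected.
CL_new/CL_old = 0.222 + 0.31 + 0.09 = 0.622.
New steady-state concentration = baseline ÷ relative clearance = 53.6 / 0.622 = 86.2 ng/mL.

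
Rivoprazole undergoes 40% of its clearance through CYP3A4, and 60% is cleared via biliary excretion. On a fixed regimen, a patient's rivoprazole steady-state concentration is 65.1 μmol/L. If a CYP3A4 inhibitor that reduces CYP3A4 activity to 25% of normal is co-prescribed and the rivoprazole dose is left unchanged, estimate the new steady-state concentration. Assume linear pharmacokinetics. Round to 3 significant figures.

The CYP3A4 pathway (40% of clearance) falls to 0.25× activity: 0.4 × 0.25 = 0.1.
The remaining 60% of clearance is unaffected.
Relative clearance = 0.1 + 0.6 = 0.7.
With dosing unchanged, steady-state concentration scales as 1/CL: 65.1 / 0.7 = 93.0 μmol/L.

93.0 μmol/L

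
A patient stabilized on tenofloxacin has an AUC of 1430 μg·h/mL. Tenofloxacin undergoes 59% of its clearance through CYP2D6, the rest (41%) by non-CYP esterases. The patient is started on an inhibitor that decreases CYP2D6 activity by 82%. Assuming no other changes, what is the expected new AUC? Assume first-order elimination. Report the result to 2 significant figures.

The CYP2D6 pathway (59% of clearance) drops to 0.18× activity: 0.59 × 0.18 = 0.1062.
The remaining 41% of clearance is unaffected.
CL_new/CL_old = 0.1062 + 0.41 = 0.5162.
With dosing unchanged, AUC scales as 1/CL: 1430 / 0.5162 = 2.8 × 10³ μg·h/mL.

2.8 × 10³ μg·h/mL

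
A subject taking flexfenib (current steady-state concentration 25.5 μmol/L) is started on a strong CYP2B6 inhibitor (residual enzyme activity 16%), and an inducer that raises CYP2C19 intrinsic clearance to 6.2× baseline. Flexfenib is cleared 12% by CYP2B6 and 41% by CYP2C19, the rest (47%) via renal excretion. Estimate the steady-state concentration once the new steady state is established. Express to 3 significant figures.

8.41 μmol/L

The CYP2B6 pathway (12% of clearance) drops to 0.16× activity: 0.12 × 0.16 = 0.0192.
The CYP2C19 pathway (41% of clearance) is boosted to 6.2× activity: 0.41 × 6.2 = 2.542.
The remaining 47% of clearance is unaffected.
CL_new/CL_old = 0.0192 + 2.542 + 0.47 = 3.0312.
Dividing the baseline by the relative clearance: 25.5 / 3.0312 = 8.41 μmol/L.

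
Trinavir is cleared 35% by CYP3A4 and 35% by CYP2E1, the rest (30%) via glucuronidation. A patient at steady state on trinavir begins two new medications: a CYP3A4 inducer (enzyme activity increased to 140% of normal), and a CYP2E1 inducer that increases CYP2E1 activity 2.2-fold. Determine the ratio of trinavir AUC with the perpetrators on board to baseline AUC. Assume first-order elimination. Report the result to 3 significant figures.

The CYP3A4 pathway (35% of clearance) increases to 1.4× activity: 0.35 × 1.4 = 0.49.
The CYP2E1 pathway (35% of clearance) rises to 2.2× activity: 0.35 × 2.2 = 0.77.
The remaining 30% of clearance is unaffected.
Relative clearance = 0.49 + 0.77 + 0.3 = 1.56.
Because AUC varies inversely with clearance, the combined effect is 1 / 1.56 = 0.641.

0.641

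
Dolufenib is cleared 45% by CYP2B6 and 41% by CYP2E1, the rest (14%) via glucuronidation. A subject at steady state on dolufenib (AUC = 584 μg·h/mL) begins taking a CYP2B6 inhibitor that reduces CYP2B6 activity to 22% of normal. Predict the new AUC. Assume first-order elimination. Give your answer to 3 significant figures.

900 μg·h/mL

The CYP2B6 pathway (45% of clearance) drops to 0.22× activity: 0.45 × 0.22 = 0.099.
CYP2E1 (41%) and the residual 14% are unaffected.
CL_new/CL_old = 0.099 + 0.41 + 0.14 = 0.649.
New AUC = baseline ÷ relative clearance = 584 / 0.649 = 900 μg·h/mL.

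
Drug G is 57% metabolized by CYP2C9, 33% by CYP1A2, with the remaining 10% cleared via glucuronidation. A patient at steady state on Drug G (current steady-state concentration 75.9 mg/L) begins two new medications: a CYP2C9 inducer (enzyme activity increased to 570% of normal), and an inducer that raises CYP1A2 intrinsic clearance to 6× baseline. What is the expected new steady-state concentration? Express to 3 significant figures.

The CYP2C9 pathway (57% of clearance) increases to 5.7× activity: 0.57 × 5.7 = 3.249.
The CYP1A2 pathway (33% of clearance) is boosted to 6× activity: 0.33 × 6 = 1.98.
Non-CYP routes (10%) are unchanged.
Relative clearance = 3.249 + 1.98 + 0.1 = 5.329.
Steady-state concentration ∝ 1/CL: new value = 75.9 / 5.329 = 14.2 mg/L.

14.2 mg/L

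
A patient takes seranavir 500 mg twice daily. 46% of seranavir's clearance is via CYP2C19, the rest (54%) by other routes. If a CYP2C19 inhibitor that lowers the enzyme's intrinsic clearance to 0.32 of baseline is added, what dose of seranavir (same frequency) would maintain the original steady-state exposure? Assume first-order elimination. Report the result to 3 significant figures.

344 mg

The CYP2C19 pathway (46% of clearance) drops to 0.32× activity: 0.46 × 0.32 = 0.1472.
Non-CYP routes (54%) are unchanged.
CL_new/CL_old = 0.1472 + 0.54 = 0.6872.
To maintain the same steady-state level, dose must scale with clearance: new dose = 500 × 0.6872 = 344 mg.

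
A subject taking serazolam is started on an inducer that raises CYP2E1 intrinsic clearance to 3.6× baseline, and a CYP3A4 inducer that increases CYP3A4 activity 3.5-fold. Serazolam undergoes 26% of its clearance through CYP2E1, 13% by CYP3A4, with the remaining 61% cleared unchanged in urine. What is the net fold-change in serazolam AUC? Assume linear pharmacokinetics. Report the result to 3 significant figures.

CYP2E1: 0.26 × 3.6 = 0.936
CYP3A4: 0.13 × 3.5 = 0.455
Other: 0.61 (unchanged)
Relative clearance = 0.936 + 0.455 + 0.61 = 2.001.
AUC ∝ 1/CL: fold-change = 1 / 2.001 = 0.500.

0.500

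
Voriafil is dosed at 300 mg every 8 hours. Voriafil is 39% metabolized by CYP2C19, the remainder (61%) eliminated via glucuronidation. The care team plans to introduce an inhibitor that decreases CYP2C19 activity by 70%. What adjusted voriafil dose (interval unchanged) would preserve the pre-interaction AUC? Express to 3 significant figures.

The CYP2C19 pathway (39% of clearance) is reduced to 0.3× activity: 0.39 × 0.3 = 0.117.
Non-CYP routes (61%) are unchanged.
Relative clearance = 0.117 + 0.61 = 0.727.
To maintain the same steady-state level, dose must scale with clearance: new dose = 300 × 0.727 = 218 mg.

218 mg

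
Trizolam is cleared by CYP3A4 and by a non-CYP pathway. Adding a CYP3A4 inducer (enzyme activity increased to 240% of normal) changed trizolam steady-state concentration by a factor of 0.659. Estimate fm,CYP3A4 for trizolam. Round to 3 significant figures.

0.370

CL'/CL = 1 / 0.659 = 1.517
2.4·fm + (1 − fm) = 1.517
fm = (1.517 − 1) / (2.4 − 1) = 0.370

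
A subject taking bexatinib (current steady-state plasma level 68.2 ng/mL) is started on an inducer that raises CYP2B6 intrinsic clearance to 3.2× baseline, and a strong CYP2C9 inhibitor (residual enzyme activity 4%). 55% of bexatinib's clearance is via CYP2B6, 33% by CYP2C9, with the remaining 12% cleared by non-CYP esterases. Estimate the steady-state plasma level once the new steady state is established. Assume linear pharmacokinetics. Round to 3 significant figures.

The CYP2B6 pathway (55% of clearance) is boosted to 3.2× activity: 0.55 × 3.2 = 1.76.
The CYP2C9 pathway (33% of clearance) drops to 0.04× activity: 0.33 × 0.04 = 0.0132.
The remaining 12% of clearance is unaffected.
Relative clearance = 1.76 + 0.0132 + 0.12 = 1.8932.
Dividing the baseline by the relative clearance: 68.2 / 1.8932 = 36.0 ng/mL.

36.0 ng/mL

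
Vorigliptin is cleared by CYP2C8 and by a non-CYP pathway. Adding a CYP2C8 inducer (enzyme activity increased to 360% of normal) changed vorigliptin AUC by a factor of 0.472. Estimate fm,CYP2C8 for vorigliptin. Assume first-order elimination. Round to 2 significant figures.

CL'/CL = 1 / 0.472 = 2.119
3.6·fm + (1 − fm) = 2.119
fm = (2.119 − 1) / (3.6 − 1) = 0.43

0.43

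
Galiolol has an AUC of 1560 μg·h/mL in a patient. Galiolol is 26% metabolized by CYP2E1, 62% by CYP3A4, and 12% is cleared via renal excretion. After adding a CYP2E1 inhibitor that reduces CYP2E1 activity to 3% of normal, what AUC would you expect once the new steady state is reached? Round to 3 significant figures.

The CYP2E1 pathway (26% of clearance) falls to 0.03× activity: 0.26 × 0.03 = 0.0078.
CYP3A4 (62%) and the residual 12% are unaffected.
New clearance relative to baseline: 0.0078 + 0.62 + 0.12 = 0.7478.
New AUC = baseline ÷ relative clearance = 1560 / 0.7478 = 2.09 × 10³ μg·h/mL.

2.09 × 10³ μg·h/mL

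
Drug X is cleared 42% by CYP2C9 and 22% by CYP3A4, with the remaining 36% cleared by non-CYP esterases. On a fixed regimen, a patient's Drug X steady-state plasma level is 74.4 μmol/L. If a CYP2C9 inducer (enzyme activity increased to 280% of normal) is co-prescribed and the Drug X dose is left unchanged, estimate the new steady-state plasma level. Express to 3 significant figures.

CYP2C9: 0.42 × 2.8 = 1.176
CYP3A4: 0.22 (unchanged)
Other: 0.36 (unchanged)
CL_new/CL_old = 1.176 + 0.22 + 0.36 = 1.756.
New steady-state plasma level = baseline ÷ relative clearance = 74.4 / 1.756 = 42.4 μmol/L.

42.4 μmol/L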